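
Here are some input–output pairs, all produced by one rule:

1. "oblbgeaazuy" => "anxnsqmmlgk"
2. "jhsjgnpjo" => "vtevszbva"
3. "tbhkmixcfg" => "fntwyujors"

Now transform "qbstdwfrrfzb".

cnefpirddrln

The rule is to shift every letter 12 places forward in the alphabet (wrapping around).
So "qbstdwfrrfzb" becomes "cnefpirddrln".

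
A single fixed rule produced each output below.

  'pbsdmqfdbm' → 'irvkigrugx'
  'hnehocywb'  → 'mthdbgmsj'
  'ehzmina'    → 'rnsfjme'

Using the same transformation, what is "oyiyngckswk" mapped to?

The transformation: shift every letter 5 places forward in the alphabet (wrapping around), then move the first 3 characters to the end (rotate left by 3).
"oyiyngckswk" → "tdndslhpxbp" → "dslhpxbptdn".

dslhpxbptdn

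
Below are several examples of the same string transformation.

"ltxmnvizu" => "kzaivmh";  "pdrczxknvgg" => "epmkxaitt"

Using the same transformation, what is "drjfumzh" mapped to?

Looking at the pairs, the operation is to shift every letter 13 places forward in the alphabet (wrapping around) — i.e. ROT13, then delete the first 2 characters.
For "drjfumzh", step one produces "qewshzmu"; step two turns that into "wshzmu".

wshzmu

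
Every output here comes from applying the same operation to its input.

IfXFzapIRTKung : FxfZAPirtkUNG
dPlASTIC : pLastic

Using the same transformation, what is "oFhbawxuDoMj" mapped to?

Rule — delete the first character, then flip the case of every letter.
"oFhbawxuDoMj" → "FhbawxuDoMj" → "fHBAWXUdOmJ".
(Check on "IfXFzapIRTKung": → "fXFzapIRTKung" → "FxfZAPirtkUNG" ✓)

fHBAWXUdOmJ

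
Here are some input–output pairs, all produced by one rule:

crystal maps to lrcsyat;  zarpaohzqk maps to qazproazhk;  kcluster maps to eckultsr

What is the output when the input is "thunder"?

Each output is the input with this applied: swap each adjacent pair of characters (1↔2, 3↔4, ...), then move the last character to the front.
"thunder" → "htnuedr" → "rhtnued".
(Check on "zarpaohzqk": → "azproazhkq" → "qazproazhk" ✓)

rhtnued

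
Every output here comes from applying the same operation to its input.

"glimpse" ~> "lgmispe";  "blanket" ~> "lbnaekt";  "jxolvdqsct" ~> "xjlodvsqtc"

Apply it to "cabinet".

The pattern: swap each adjacent pair of characters (1↔2, 3↔4, ...).
Applying that to "cabinet" gives "acibent".

acibent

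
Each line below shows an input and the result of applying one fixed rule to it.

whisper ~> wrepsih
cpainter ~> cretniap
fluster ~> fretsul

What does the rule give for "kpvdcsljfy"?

In each case the input is transformed by: move the first character to the end, then reverse the string.
Applying that to "kpvdcsljfy" gives "kyfjlscdvp".
(Check on "fluster": → "lusterf" → "fretsul" ✓)

kyfjlscdvp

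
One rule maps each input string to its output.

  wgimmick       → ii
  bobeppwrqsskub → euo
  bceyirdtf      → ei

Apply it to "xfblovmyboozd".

ooo

Each output is the input with this applied: move the first 2 characters to the end (rotate left by 2), then keep only the vowels.
On "xfblovmyboozd" that produces "ooo".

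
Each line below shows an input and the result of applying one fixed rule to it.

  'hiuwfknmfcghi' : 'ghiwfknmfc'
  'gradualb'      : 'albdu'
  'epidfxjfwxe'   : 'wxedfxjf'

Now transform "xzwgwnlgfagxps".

In each case the input is transformed by: delete the first 3 characters, then move the last 3 characters to the front (rotate right by 3).
For "xzwgwnlgfagxps", step one produces "gwnlgfagxps"; step two turns that into "xpsgwnlgfag".
(Check on "hiuwfknmfcghi": → "wfknmfcghi" → "ghiwfknmfc" ✓)

xpsgwnlgfag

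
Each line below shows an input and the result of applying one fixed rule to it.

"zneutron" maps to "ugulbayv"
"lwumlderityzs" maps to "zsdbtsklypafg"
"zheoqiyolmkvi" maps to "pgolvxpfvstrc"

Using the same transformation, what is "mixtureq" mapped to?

xtpeabyl

In each case the input is transformed by: move the last character to the front, then shift every letter 7 places forward in the alphabet (wrapping around).
Applying both steps to "mixtureq": "qmixture", then "xtpeabyl".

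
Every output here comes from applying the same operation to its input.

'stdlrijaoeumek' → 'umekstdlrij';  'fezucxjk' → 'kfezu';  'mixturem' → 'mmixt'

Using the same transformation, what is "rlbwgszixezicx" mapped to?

What's happening: swap the front and back halves of the string, then delete the first 3 characters.
Starting from "rlbwgszixezicx": after the first operation, "ixezicxrlbwgsz"; after the second, "zicxrlbwgsz".

zicxrlbwgsz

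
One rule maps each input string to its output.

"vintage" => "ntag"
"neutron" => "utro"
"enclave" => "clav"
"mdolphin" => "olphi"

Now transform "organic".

gani

The transformation: move the first 2 characters to the end (rotate left by 2), then delete the last 3 characters.
Working it through for "organic": intermediate "ganicor", final "gani".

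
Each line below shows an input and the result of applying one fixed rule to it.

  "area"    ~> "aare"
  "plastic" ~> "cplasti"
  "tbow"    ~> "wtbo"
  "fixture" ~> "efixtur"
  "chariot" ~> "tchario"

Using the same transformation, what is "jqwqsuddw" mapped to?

wjqwqsudd

What's happening: move the last character to the front.
On "jqwqsuddw" that produces "wjqwqsudd".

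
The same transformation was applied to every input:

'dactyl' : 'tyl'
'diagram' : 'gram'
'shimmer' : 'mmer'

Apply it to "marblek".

The rule is to delete the first 3 characters.
For "marblek" the result is "blek".

blek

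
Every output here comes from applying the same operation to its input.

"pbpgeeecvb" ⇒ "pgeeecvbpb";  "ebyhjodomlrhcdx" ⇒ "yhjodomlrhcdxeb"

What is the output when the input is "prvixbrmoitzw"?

vixbrmoitzwpr

The rule is to move the first 2 characters to the end (rotate left by 2).
So "prvixbrmoitzw" becomes "vixbrmoitzwpr".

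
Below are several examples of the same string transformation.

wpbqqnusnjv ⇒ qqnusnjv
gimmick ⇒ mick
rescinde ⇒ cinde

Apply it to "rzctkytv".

Rule — delete the first 3 characters.
Applying that to "rzctkytv" gives "tkytv".

tkytv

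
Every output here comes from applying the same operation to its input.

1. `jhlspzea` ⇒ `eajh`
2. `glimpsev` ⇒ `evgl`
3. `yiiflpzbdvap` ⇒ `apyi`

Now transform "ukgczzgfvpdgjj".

jjuk

Looking at the pairs, the operation is to move the first 2 characters to the end (rotate left by 2), then keep only the last 4 characters.
For "ukgczzgfvpdgjj", step one produces "gczzgfvpdgjjuk"; step two turns that into "jjuk".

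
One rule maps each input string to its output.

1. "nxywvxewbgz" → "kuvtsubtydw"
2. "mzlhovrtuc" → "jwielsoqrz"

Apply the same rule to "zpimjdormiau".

wmfjgalojfxr

The rule is to shift every letter 3 places backward in the alphabet (wrapping around).
"zpimjdormiau" → "wmfjgalojfxr".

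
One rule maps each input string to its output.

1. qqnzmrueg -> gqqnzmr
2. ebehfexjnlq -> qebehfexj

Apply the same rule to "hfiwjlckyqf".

What's happening: move the last character to the front, then delete the last 2 characters.
Starting from "hfiwjlckyqf": after the first operation, "fhfiwjlckyq"; after the second, "fhfiwjlck".

fhfiwjlck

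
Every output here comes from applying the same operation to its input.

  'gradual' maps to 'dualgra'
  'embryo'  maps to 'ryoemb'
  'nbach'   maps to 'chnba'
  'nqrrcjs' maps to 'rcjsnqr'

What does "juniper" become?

The transformation: move the first 3 characters to the end (rotate left by 3).
Applying that to "juniper" gives "iperjun".

iperjun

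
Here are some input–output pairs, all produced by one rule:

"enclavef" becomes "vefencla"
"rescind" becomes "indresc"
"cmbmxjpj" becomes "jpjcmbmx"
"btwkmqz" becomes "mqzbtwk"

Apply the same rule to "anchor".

horanc

The pattern: move the last 3 characters to the front (rotate right by 3).
Doing the same to "anchor": "horanc".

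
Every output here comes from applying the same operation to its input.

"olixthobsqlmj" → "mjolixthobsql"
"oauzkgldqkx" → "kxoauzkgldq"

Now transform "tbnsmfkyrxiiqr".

qrtbnsmfkyrxii

What's happening: move the last 2 characters to the front (rotate right by 2).
"tbnsmfkyrxiiqr" → "qrtbnsmfkyrxii".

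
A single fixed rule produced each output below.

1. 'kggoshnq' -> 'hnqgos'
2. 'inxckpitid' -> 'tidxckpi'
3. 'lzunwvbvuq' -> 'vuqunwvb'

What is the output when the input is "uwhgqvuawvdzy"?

dzyhgqvuawv

The rule is to delete the first 2 characters, then move the last 3 characters to the front (rotate right by 3).
"uwhgqvuawvdzy" → "hgqvuawvdzy" → "dzyhgqvuawv".
(Check on "inxckpitid": → "xckpitid" → "tidxckpi" ✓)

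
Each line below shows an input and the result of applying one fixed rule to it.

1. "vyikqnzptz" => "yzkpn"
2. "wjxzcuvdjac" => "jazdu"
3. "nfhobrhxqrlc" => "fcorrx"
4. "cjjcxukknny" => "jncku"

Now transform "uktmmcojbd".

In each case the input is transformed by: keep every other character starting from the second (positions 2nd, 4th, 6th, ...), then take characters alternately from the front and the back (1st, last, 2nd, 2nd-last, ...).
Applying both steps to "uktmmcojbd": "kmcjd", then "kdmjc".

kdmjc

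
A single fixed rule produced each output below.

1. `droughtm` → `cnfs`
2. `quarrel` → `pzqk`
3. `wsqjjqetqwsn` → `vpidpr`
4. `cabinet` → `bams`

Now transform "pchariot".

In each case the input is transformed by: keep every other character starting from the first (positions 1st, 3rd, 5th, ...), then shift every letter 1 place backward in the alphabet (wrapping around).
Doing the same to "pchariot": "ogqn".

ogqn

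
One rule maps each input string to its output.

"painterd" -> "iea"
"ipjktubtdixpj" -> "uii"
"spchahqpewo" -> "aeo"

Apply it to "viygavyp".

ai

Each output is the input with this applied: move the first 2 characters to the end (rotate left by 2), then keep only the vowels.
For "viygavyp", step one produces "ygavypvi"; step two turns that into "ai".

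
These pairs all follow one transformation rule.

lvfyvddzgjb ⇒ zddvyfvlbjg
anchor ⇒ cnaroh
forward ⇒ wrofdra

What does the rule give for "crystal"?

The rule is to move the last 3 characters to the front (rotate right by 3), then reverse the string.
For "crystal", step one produces "talcrys"; step two turns that into "syrclat".

syrclat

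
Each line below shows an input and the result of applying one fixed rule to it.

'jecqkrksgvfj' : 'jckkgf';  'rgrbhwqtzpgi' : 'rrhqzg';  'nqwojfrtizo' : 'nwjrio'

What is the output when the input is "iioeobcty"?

The pattern: keep every other character starting from the first (positions 1st, 3rd, 5th, ...).
"iioeobcty" → "ioocy".

ioocy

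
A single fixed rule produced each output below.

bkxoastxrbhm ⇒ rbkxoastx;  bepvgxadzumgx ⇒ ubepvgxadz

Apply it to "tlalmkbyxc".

btlalmk

Each output is the input with this applied: delete the last 3 characters, then move the last character to the front.
For "tlalmkbyxc", step one produces "tlalmkb"; step two turns that into "btlalmk".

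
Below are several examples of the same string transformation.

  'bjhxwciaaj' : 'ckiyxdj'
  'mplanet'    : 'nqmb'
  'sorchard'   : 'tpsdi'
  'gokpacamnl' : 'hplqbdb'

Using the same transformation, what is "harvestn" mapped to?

ibswf

The rule is to delete the last 3 characters, then shift every letter 1 place forward in the alphabet (wrapping around).
Applying both steps to "harvestn": "harve", then "ibswf".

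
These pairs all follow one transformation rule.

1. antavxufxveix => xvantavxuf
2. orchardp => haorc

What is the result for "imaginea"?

giima

In each case the input is transformed by: delete the last 3 characters, then move the last 2 characters to the front (rotate right by 2).
Starting from "imaginea": after the first operation, "imagi"; after the second, "giima".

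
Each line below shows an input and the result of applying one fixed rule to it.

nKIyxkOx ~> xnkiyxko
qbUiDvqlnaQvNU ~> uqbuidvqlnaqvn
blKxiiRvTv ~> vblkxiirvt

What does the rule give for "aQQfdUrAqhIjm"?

maqqfduraqhij

Rule — move the last character to the front, then convert every letter to lowercase.
Applying that to "aQQfdUrAqhIjm" gives "maqqfduraqhij".
(Check on "qbUiDvqlnaQvNU": → "UqbUiDvqlnaQvN" → "uqbuidvqlnaqvn" ✓)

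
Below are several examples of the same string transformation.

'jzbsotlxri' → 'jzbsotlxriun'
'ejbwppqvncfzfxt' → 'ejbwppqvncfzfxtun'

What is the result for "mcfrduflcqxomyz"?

mcfrduflcqxomyzun

Looking at the pairs, the operation is to append "un".
For "mcfrduflcqxomyz" the result is "mcfrduflcqxomyzun".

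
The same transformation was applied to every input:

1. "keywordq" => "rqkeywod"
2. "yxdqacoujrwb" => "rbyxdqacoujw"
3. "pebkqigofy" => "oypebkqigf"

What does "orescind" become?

idorescn

Looking at the pairs, the operation is to move the last 2 characters to the front (rotate right by 2), then swap the first and last characters.
For "orescind" the result is "idorescn".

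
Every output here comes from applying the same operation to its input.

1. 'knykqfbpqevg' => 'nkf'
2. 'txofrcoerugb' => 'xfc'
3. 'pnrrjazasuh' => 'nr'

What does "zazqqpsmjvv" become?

aq

Each output is the input with this applied: keep every other character starting from the second (positions 2nd, 4th, 6th, ...), then delete the last 3 characters.
For "zazqqpsmjvv", step one produces "aqpmv"; step two turns that into "aq".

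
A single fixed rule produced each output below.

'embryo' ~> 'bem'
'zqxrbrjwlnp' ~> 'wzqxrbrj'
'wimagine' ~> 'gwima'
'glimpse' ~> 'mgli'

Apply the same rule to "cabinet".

What's happening: delete the last 3 characters, then move the last character to the front.
Applying both steps to "cabinet": "cabi", then "icab".

icab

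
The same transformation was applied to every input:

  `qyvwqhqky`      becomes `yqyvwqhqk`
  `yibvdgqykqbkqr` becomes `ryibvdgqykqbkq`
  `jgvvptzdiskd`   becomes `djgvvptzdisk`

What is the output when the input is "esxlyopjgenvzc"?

cesxlyopjgenvz

Looking at the pairs, the operation is to move the last character to the front.
Doing the same to "esxlyopjgenvzc": "cesxlyopjgenvz".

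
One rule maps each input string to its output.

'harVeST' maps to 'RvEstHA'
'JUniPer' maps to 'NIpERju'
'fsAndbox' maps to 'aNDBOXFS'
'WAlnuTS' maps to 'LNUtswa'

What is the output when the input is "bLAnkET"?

aNKetBl

The pattern: move the first 2 characters to the end (rotate left by 2), then flip the case of every letter.
Applying both steps to "bLAnkET": "AnkETbL", then "aNKetBl".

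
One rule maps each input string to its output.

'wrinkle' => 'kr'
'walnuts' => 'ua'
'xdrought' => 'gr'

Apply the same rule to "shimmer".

mh

In each case the input is transformed by: reverse the string, then keep one character in every 3, starting at position 3 (positions 3rd, 6th, 9th, ...).
For "shimmer", step one produces "remmihs"; step two turns that into "mh".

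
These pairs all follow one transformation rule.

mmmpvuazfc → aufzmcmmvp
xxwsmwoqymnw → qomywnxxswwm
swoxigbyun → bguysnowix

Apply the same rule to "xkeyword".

Looking at the pairs, the operation is to swap the front and back halves of the string, then swap each adjacent pair of characters (1↔2, 3↔4, ...).
On "xkeyword": the first step gives "wordxkey", and the second then gives "owdrkxye".

owdrkxye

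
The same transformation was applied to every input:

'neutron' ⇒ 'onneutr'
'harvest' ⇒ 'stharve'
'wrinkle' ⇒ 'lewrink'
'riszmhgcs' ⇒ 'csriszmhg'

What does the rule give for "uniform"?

The rule is to move the last 2 characters to the front (rotate right by 2).
"uniform" → "rmunifo".

rmunifo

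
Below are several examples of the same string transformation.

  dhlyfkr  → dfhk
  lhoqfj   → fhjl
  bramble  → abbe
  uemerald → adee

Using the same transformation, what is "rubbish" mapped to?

bbhi

The transformation: sort the characters into alphabetical order, then keep only the first 4 characters.
Applying that to "rubbish" gives "bbhi".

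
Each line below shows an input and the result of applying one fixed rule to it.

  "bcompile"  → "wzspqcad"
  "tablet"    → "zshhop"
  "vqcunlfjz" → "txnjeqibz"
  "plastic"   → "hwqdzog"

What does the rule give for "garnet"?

The pattern: move the last 3 characters to the front (rotate right by 3), then shift every letter 12 places backward in the alphabet (wrapping around).
So "garnet" becomes "bshuof".
(Check on "tablet": → "lettab" → "zshhop" ✓)

bshuof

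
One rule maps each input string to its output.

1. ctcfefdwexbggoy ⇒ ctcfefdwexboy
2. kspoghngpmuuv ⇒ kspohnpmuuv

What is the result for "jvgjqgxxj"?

jvjqxxj

Rule — remove every "g".
For "jvgjqgxxj" the result is "jvjqxxj".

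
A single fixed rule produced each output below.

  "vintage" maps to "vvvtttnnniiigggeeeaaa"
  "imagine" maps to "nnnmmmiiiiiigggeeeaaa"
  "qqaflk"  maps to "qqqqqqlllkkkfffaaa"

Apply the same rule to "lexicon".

In each case the input is transformed by: repeat every character 3 times, then sort the characters into reverse alphabetical order.
Applying both steps to "lexicon": "llleeexxxiiicccooonnn", then "xxxooonnnllliiieeeccc".

xxxooonnnllliiieeeccc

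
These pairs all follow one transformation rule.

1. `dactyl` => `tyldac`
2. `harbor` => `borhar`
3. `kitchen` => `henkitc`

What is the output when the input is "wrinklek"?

The transformation: move the last 3 characters to the front (rotate right by 3).
So "wrinklek" becomes "lekwrink".

lekwrink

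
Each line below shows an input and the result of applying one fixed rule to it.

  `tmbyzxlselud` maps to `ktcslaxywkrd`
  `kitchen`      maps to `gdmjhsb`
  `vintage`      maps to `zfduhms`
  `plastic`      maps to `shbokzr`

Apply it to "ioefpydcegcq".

Looking at the pairs, the operation is to move the last 3 characters to the front (rotate right by 3), then shift every letter 1 place backward in the alphabet (wrapping around).
Applying that to "ioefpydcegcq" gives "fbphndeoxcbd".
(Check on "kitchen": → "henkitc" → "gdmjhsb" ✓)

fbphndeoxcbd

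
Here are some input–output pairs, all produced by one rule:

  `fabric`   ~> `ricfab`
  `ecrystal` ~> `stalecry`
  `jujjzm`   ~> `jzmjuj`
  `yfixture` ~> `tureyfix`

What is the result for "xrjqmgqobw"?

gqobwxrjqm

The rule is to swap the front and back halves of the string.
So "xrjqmgqobw" becomes "gqobwxrjqm".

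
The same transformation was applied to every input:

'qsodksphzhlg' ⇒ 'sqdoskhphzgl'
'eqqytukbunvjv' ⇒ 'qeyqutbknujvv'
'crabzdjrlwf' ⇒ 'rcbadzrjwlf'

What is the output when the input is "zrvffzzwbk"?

rzfvzfwzkb

In each case the input is transformed by: swap each adjacent pair of characters (1↔2, 3↔4, ...).
"zrvffzzwbk" → "rzfvzfwzkb".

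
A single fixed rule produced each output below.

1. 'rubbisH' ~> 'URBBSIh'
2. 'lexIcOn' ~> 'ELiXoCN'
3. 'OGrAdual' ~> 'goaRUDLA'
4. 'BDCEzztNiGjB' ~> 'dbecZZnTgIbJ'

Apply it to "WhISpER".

The rule is to flip the case of every letter, then swap each adjacent pair of characters (1↔2, 3↔4, ...).
"WhISpER" → "HwsiePr".

HwsiePr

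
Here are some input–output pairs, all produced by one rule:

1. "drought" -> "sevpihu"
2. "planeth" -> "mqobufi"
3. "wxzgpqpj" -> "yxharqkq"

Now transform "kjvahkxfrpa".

Each output is the input with this applied: swap each adjacent pair of characters (1↔2, 3↔4, ...), then shift every letter 1 place forward in the alphabet (wrapping around).
"kjvahkxfrpa" → "jkavkhfxpra" → "klbwligyqsb".

klbwligyqsb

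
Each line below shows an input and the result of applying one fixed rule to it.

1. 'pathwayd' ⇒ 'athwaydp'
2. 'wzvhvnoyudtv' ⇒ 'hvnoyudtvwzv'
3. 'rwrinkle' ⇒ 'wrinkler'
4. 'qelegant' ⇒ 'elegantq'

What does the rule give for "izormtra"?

zormtrai

The transformation: swap the front and back halves of the string, then move the last 3 characters to the front (rotate right by 3).
Starting from "izormtra": after the first operation, "mtraizor"; after the second, "zormtrai".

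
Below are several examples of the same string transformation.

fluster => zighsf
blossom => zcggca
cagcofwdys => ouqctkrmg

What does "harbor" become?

The rule is to shift every letter 12 places backward in the alphabet (wrapping around), then delete the first character.
"harbor" → "vofpcf" → "ofpcf".
(Check on "fluster": → "tzighsf" → "zighsf" ✓)

ofpcf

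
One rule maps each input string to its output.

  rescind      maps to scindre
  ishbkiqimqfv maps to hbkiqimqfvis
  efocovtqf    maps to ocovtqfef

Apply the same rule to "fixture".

Looking at the pairs, the operation is to move the first 2 characters to the end (rotate left by 2).
"fixture" → "xturefi".

xturefi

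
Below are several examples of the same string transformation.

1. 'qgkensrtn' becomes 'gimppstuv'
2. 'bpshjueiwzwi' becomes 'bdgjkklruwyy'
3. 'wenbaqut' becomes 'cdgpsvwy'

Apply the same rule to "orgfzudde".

bffghiqtw

Each output is the input with this applied: shift every letter 2 places forward in the alphabet (wrapping around), then sort the characters into alphabetical order.
Working it through for "orgfzudde": intermediate "qtihbwffg", final "bffghiqtw".
(Check on "qgkensrtn": → "simgputvp" → "gimppstuv" ✓)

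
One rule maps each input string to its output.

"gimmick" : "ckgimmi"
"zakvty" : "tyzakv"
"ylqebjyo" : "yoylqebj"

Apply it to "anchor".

oranch

The rule is to move the last 2 characters to the front (rotate right by 2).
Applying that to "anchor" gives "oranch".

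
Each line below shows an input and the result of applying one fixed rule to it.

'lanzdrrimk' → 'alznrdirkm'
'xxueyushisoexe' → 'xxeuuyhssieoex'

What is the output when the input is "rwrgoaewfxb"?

Each output is the input with this applied: swap each adjacent pair of characters (1↔2, 3↔4, ...).
"rwrgoaewfxb" → "wrgraowexfb".

wrgraowexfb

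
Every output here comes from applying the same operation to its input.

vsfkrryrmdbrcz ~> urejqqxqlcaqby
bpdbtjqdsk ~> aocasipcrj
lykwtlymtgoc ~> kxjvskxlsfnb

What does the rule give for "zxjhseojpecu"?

Rule — shift every letter 1 place backward in the alphabet (wrapping around).
For "zxjhseojpecu" the result is "ywigrdniodbt".

ywigrdniodbt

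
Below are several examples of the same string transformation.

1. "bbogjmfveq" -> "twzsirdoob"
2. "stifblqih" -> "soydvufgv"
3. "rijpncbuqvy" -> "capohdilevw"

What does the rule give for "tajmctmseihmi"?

In each case the input is transformed by: move the first 3 characters to the end (rotate left by 3), then shift every letter 13 places forward in the alphabet (wrapping around) — i.e. ROT13.
For "tajmctmseihmi", step one produces "mctmseihmitaj"; step two turns that into "zpgzfrvuzvgnw".

zpgzfrvuzvgnw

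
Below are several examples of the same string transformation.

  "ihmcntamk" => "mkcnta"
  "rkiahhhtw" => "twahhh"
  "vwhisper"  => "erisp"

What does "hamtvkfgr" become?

grtvkf

The transformation: delete the first 3 characters, then move the last 2 characters to the front (rotate right by 2).
Working it through for "hamtvkfgr": intermediate "tvkfgr", final "grtvkf".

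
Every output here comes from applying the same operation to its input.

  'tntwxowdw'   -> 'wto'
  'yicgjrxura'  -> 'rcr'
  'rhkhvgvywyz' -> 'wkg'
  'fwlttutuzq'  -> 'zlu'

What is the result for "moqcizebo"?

Rule — keep one character in every 3, starting at position 3 (positions 3rd, 6th, 9th, ...), then move the last character to the front.
On "moqcizebo": the first step gives "qzo", and the second then gives "oqz".

oqz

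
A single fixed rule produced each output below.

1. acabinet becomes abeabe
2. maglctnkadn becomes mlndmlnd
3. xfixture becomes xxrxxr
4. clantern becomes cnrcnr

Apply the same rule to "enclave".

The pattern: keep one character in every 3, starting at position 1 (positions 1st, 4th, 7th, ...), then write the whole string twice.
On "enclave": the first step gives "ele", and the second then gives "eleele".

eleele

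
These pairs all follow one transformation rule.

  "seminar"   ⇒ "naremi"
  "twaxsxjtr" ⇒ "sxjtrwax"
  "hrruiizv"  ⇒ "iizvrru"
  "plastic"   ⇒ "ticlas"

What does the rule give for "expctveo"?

Looking at the pairs, the operation is to delete the first character, then move the first 3 characters to the end (rotate left by 3).
"expctveo" → "tveoxpc".

tveoxpc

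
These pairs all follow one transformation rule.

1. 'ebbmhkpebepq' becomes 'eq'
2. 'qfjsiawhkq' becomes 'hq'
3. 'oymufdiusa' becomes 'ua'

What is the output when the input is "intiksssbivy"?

iy

What's happening: keep every other character starting from the second (positions 2nd, 4th, 6th, ...), then keep only the last 2 characters.
Starting from "intiksssbivy": after the first operation, "nissiy"; after the second, "iy".
(Check on "qfjsiawhkq": → "fsahq" → "hq" ✓)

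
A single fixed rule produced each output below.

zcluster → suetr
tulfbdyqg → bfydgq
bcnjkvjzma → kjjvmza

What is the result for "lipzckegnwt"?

Looking at the pairs, the operation is to delete the first 3 characters, then swap each adjacent pair of characters (1↔2, 3↔4, ...).
Starting from "lipzckegnwt": after the first operation, "zckegnwt"; after the second, "czekngtw".
(Check on "tulfbdyqg": → "fbdyqg" → "bfydgq" ✓)

czekngtw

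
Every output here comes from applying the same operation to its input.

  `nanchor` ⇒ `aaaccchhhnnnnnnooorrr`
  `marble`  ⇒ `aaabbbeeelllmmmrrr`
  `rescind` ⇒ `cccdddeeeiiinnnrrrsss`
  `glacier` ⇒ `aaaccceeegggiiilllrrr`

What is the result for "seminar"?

Each output is the input with this applied: repeat every character 3 times, then sort the characters into alphabetical order.
Doing the same to "seminar": "aaaeeeiiimmmnnnrrrsss".

aaaeeeiiimmmnnnrrrsss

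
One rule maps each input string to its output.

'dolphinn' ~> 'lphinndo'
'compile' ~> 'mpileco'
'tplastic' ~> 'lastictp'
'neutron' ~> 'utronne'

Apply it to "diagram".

What's happening: move the first 2 characters to the end (rotate left by 2).
For "diagram" the result is "agramdi".

agramdi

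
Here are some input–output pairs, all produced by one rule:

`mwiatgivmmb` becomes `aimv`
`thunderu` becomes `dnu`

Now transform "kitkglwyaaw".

ailw

Looking at the pairs, the operation is to sort the characters into alphabetical order, then keep one character in every 3, starting at position 1 (positions 1st, 4th, 7th, ...).
On "kitkglwyaaw": the first step gives "aagikkltwwy", and the second then gives "ailw".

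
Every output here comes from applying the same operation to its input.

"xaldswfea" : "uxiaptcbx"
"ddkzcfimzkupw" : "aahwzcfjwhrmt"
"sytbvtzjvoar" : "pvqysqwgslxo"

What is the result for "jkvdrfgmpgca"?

ghsaocdjmdzx

What's happening: shift every letter 3 places backward in the alphabet (wrapping around).
Applying that to "jkvdrfgmpgca" gives "ghsaocdjmdzx".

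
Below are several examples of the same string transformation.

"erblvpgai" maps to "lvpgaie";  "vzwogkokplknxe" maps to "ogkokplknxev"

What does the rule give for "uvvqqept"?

Looking at the pairs, the operation is to move the first character to the end, then delete the first 2 characters.
Applying both steps to "uvvqqept": "vvqqeptu", then "qqeptu".

qqeptu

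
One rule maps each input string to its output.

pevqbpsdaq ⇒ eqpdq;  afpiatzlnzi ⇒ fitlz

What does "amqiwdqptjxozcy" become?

midpjoc

The transformation: keep every other character starting from the second (positions 2nd, 4th, 6th, ...).
Doing the same to "amqiwdqptjxozcy": "midpjoc".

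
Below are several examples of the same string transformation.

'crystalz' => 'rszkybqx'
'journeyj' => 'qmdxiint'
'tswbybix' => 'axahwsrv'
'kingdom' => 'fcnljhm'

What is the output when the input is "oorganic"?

fzmhbnnq

In each case the input is transformed by: shift every letter 1 place backward in the alphabet (wrapping around), then move the first 3 characters to the end (rotate left by 3).
Starting from "oorganic": after the first operation, "nnqfzmhb"; after the second, "fzmhbnnq".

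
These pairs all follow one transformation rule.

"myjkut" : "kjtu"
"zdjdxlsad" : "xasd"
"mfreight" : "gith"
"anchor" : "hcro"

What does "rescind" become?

snid

Each output is the input with this applied: swap each adjacent pair of characters (1↔2, 3↔4, ...), then keep only the last 4 characters.
"rescind" → "ercsnid" → "snid".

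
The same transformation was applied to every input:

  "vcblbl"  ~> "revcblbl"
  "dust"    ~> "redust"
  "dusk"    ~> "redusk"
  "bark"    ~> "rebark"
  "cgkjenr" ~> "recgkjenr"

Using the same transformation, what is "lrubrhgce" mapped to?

Looking at the pairs, the operation is to prepend "re".
Applying that to "lrubrhgce" gives "relrubrhgce".

relrubrhgce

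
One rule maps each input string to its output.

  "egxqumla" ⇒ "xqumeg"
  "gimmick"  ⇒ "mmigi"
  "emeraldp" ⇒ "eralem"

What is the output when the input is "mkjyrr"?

jymk

The pattern: delete the last 2 characters, then move the first 2 characters to the end (rotate left by 2).
On "mkjyrr": the first step gives "mkjy", and the second then gives "jymk".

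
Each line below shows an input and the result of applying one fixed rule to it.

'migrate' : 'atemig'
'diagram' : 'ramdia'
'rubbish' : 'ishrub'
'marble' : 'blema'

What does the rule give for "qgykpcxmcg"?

Rule — move the last 3 characters to the front (rotate right by 3), then delete the last character.
"qgykpcxmcg" → "mcgqgykpcx" → "mcgqgykpc".

mcgqgykpc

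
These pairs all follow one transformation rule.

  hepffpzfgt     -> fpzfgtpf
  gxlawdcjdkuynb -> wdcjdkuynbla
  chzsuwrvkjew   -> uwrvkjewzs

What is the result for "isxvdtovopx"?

Rule — delete the first 2 characters, then move the first 2 characters to the end (rotate left by 2).
"isxvdtovopx" → "xvdtovopx" → "dtovopxxv".

dtovopxxv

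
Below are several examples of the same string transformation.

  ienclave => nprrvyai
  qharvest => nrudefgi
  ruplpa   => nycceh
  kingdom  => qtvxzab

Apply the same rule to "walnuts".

nyafghj

What's happening: sort the characters into alphabetical order, then shift every letter 13 places forward in the alphabet (wrapping around) — i.e. ROT13.
Working it through for "walnuts": intermediate "alnstuw", final "nyafghj".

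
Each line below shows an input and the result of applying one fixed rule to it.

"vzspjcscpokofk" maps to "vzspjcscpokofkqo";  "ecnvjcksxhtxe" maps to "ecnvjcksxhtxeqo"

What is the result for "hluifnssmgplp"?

hluifnssmgplpqo

Rule — append "qo".
"hluifnssmgplp" → "hluifnssmgplpqo".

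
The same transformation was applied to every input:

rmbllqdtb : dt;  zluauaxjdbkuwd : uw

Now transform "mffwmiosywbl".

What's happening: move the last character to the front, then keep only the last 2 characters.
For "mffwmiosywbl", step one produces "lmffwmiosywb"; step two turns that into "wb".

wb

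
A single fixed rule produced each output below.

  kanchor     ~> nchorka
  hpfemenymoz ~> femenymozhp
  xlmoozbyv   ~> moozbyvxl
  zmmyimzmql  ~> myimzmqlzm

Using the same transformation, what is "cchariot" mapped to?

hariotcc

The pattern: move the first 2 characters to the end (rotate left by 2).
Doing the same to "cchariot": "hariotcc".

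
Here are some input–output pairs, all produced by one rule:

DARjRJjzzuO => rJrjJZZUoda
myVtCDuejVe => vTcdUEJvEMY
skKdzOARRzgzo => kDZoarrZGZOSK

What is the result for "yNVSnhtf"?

The pattern: move the first 2 characters to the end (rotate left by 2), then flip the case of every letter.
Applying both steps to "yNVSnhtf": "VSnhtfyN", then "vsNHTFYn".

vsNHTFYn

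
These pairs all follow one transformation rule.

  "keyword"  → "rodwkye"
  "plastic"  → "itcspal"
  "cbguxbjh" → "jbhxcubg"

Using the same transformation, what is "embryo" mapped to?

The transformation: move the last 2 characters to the front (rotate right by 2), then take characters alternately from the front and the back (1st, last, 2nd, 2nd-last, ...).
For "embryo", step one produces "yoembr"; step two turns that into "yrobem".

yrobem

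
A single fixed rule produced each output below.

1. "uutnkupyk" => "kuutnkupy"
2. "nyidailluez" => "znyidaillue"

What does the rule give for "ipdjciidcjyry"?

What's happening: move the last character to the front.
For "ipdjciidcjyry" the result is "yipdjciidcjyr".

yipdjciidcjyr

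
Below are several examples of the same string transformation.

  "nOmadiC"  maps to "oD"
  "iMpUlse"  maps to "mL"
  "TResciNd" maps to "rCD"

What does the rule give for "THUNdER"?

In each case the input is transformed by: keep one character in every 3, starting at position 2 (positions 2nd, 5th, 8th, ...), then flip the case of every letter.
Doing the same to "THUNdER": "hD".

hD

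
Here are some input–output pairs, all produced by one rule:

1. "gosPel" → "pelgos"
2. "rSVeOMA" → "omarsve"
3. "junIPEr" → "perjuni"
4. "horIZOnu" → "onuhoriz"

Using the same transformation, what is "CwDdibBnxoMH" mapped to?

omhcwddibbnx

In each case the input is transformed by: move the last 3 characters to the front (rotate right by 3), then convert every letter to lowercase.
For "CwDdibBnxoMH", step one produces "oMHCwDdibBnx"; step two turns that into "omhcwddibbnx".
(Check on "junIPEr": → "PErjunI" → "perjuni" ✓)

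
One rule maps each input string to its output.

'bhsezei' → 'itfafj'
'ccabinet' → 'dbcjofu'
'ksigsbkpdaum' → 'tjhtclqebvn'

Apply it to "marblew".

bscmfx

The pattern: delete the first character, then shift every letter 1 place forward in the alphabet (wrapping around).
"marblew" → "arblew" → "bscmfx".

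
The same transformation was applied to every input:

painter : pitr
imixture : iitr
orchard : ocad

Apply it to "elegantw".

eeat

The pattern: keep every other character starting from the first (positions 1st, 3rd, 5th, ...).
On "elegantw" that produces "eeat".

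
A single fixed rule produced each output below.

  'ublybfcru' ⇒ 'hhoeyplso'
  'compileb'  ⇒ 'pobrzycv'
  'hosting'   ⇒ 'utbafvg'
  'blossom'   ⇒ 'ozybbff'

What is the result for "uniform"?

Each output is the input with this applied: take characters alternately from the front and the back (1st, last, 2nd, 2nd-last, ...), then shift every letter 13 places forward in the alphabet (wrapping around) — i.e. ROT13.
For "uniform" the result is "hzaevbs".

hzaevbs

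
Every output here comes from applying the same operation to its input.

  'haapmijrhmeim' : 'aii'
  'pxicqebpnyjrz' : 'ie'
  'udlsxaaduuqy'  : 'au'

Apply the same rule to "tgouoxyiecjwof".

Looking at the pairs, the operation is to keep one character in every 3, starting at position 3 (positions 3rd, 6th, 9th, ...), then keep only the vowels.
Applying that to "tgouoxyiecjwof" gives "oe".

oe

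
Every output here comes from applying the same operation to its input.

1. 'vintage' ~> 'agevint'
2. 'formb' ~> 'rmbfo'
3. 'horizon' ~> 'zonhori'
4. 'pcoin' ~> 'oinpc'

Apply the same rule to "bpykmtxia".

The transformation: move the last 3 characters to the front (rotate right by 3).
Doing the same to "bpykmtxia": "xiabpykmt".

xiabpykmt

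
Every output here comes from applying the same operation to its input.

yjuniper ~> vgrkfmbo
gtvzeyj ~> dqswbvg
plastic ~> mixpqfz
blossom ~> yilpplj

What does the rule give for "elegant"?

bibdxkq

Each output is the input with this applied: shift every letter 3 places backward in the alphabet (wrapping around).
Doing the same to "elegant": "bibdxkq".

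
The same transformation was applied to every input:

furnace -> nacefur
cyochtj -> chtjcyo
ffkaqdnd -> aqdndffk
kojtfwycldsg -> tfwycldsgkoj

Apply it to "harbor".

borhar

What's happening: move the first 3 characters to the end (rotate left by 3).
Doing the same to "harbor": "borhar".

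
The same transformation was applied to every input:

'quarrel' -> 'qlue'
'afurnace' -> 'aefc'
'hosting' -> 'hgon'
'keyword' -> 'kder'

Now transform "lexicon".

Each output is the input with this applied: take characters alternately from the front and the back (1st, last, 2nd, 2nd-last, ...), then keep only the first 4 characters.
Working it through for "lexicon": intermediate "lneoxci", final "lneo".
(Check on "quarrel": → "qluearr" → "qlue" ✓)

lneo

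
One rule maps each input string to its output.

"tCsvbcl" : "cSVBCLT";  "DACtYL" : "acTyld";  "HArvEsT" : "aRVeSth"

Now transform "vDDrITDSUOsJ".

The pattern: flip the case of every letter, then move the first character to the end.
On "vDDrITDSUOsJ": the first step gives "VddRitdsuoSj", and the second then gives "ddRitdsuoSjV".
(Check on "HArvEsT": → "haRVeSt" → "aRVeSth" ✓)

ddRitdsuoSjV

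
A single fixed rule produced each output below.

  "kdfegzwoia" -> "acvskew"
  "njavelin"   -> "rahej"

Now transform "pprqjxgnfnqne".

mftcjbjmja

The rule is to delete the first 3 characters, then shift every letter 4 places backward in the alphabet (wrapping around).
Starting from "pprqjxgnfnqne": after the first operation, "qjxgnfnqne"; after the second, "mftcjbjmja".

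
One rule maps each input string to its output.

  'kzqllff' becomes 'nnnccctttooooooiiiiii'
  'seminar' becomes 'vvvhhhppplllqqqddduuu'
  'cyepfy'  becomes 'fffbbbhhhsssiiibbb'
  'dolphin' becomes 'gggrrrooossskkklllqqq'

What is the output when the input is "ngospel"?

qqqjjjrrrvvvssshhhooo

What's happening: repeat every character 3 times, then shift every letter 3 places forward in the alphabet (wrapping around).
"ngospel" → "nnngggooossspppeeelll" → "qqqjjjrrrvvvssshhhooo".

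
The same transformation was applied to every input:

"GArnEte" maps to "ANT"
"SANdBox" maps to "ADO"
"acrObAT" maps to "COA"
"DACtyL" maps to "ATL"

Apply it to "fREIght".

The rule is to keep every other character starting from the second (positions 2nd, 4th, 6th, ...), then convert every letter to uppercase.
For "fREIght", step one produces "RIh"; step two turns that into "RIH".

RIH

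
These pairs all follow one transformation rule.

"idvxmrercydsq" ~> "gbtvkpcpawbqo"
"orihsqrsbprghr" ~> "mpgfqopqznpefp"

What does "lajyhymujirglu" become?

jyhwfwkshgpejs

Looking at the pairs, the operation is to shift every letter 2 places backward in the alphabet (wrapping around).
"lajyhymujirglu" → "jyhwfwkshgpejs".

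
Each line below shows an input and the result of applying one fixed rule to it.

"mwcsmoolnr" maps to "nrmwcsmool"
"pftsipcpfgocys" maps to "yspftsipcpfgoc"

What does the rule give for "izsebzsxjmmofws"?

Each output is the input with this applied: move the last 2 characters to the front (rotate right by 2).
Applying that to "izsebzsxjmmofws" gives "wsizsebzsxjmmof".

wsizsebzsxjmmof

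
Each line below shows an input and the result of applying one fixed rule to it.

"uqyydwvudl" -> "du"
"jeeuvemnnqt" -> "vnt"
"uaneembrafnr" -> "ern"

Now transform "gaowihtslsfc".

isf

The transformation: delete the first 3 characters, then keep one character in every 3, starting at position 2 (positions 2nd, 5th, 8th, ...).
For "gaowihtslsfc", step one produces "wihtslsfc"; step two turns that into "isf".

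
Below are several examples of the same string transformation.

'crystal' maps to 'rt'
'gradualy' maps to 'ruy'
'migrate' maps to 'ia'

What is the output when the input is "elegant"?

la

What's happening: keep one character in every 3, starting at position 2 (positions 2nd, 5th, 8th, ...).
So "elegant" becomes "la".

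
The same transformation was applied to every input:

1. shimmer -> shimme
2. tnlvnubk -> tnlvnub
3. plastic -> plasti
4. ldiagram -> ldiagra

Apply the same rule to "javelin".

Rule — delete the last character.
Doing the same to "javelin": "javeli".

javeli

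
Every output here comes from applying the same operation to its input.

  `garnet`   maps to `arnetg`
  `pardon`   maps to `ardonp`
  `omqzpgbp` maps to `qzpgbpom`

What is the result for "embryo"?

mbryoe

In each case the input is transformed by: move the last 2 characters to the front (rotate right by 2), then swap the front and back halves of the string.
Working it through for "embryo": intermediate "yoembr", final "mbryoe".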